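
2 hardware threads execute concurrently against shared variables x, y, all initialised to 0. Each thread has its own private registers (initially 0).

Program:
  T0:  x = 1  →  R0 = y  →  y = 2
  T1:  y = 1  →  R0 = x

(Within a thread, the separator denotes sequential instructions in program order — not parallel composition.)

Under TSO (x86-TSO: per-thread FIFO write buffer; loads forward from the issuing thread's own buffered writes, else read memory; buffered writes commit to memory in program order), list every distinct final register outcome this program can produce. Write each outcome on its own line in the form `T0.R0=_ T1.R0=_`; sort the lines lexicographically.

T0.R0=0 T1.R0=0
T0.R0=0 T1.R0=1
T0.R0=1 T1.R0=0
T0.R0=1 T1.R0=1

outcome vector order: (T0.R0,T1.R0)
|TSO outcomes| = 4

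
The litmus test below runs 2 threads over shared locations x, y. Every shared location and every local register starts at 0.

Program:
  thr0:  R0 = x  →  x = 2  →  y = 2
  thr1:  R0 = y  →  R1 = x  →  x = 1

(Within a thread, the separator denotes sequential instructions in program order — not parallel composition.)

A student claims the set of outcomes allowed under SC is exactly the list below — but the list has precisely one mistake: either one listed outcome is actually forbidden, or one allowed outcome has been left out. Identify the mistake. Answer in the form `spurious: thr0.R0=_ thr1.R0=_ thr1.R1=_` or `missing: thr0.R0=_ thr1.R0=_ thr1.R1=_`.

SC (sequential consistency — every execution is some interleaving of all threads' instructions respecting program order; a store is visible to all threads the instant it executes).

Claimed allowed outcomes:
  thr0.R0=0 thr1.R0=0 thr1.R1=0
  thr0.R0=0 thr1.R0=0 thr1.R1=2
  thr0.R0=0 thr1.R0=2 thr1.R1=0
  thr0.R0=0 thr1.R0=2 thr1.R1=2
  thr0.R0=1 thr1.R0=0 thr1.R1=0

outcome vector order: (thr0.R0,thr1.R0,thr1.R1)
under SC → 000, 002, 022, 100
claimed∖SC = {020}

spurious: thr0.R0=0 thr1.R0=2 thr1.R1=0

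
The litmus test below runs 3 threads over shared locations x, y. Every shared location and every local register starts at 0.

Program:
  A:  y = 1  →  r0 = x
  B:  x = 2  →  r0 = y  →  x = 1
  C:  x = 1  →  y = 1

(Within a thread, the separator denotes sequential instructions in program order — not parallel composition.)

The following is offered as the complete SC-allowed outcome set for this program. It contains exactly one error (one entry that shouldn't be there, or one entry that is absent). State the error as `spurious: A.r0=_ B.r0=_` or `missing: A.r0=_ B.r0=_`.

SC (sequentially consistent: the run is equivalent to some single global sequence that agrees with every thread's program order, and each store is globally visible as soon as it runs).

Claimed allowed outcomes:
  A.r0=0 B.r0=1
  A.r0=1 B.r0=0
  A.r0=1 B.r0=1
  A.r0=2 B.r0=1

outcome vector order: (A.r0,B.r0)
SC (5): (0,1) (1,0) (1,1) (2,0) (2,1)
SC∖claimed = {(2,0)}

missing: A.r0=2 B.r0=0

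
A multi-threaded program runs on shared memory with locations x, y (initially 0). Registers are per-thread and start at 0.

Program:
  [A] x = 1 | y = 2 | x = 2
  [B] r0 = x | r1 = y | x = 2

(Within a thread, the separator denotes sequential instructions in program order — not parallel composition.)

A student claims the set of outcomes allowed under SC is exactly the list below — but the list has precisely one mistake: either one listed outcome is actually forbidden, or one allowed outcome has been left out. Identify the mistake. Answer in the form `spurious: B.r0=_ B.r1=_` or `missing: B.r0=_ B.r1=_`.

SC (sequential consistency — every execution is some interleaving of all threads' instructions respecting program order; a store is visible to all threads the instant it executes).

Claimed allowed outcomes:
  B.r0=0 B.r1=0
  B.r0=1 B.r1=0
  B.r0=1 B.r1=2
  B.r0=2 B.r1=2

missing: B.r0=0 B.r1=2

outcome vector order: (B.r0,B.r1)
[SC] allowed = {(0,0), (0,2), (1,0), (1,2), (2,2)}
SC∖claimed = {(0,2)}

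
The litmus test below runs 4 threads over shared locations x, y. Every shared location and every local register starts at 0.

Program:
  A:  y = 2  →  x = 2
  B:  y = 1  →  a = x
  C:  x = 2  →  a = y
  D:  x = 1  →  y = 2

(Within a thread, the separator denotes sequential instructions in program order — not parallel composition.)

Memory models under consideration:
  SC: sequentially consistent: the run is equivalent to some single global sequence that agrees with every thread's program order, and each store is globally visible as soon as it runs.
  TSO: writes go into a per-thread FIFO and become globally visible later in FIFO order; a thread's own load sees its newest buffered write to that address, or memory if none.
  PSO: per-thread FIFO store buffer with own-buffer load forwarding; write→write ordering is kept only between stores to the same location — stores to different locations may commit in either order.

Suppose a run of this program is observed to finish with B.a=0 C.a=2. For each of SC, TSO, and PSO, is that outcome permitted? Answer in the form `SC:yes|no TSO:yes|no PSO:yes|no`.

outcome vector order: (B.a,C.a)
SC: 8 outcomes — {01 02 10 11 12 20 21 22}
TSO: 9 outcomes — {00 01 02 10 11 12 20 21 22}
PSO: 9 outcomes — {00 01 02 10 11 12 20 21 22}
target 02 ∈ {SC,TSO,PSO}

SC:yes TSO:yes PSO:yes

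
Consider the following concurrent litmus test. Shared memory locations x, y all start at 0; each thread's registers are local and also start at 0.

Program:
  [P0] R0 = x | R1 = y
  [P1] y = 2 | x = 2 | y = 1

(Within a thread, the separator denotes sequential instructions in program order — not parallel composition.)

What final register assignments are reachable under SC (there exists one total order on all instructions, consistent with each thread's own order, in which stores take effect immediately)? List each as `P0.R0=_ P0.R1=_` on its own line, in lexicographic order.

P0.R0=0 P0.R1=0
P0.R0=0 P0.R1=1
P0.R0=0 P0.R1=2
P0.R0=2 P0.R1=1
P0.R0=2 P0.R1=2

outcome vector order: (P0.R0,P0.R1)
|SC outcomes| = 5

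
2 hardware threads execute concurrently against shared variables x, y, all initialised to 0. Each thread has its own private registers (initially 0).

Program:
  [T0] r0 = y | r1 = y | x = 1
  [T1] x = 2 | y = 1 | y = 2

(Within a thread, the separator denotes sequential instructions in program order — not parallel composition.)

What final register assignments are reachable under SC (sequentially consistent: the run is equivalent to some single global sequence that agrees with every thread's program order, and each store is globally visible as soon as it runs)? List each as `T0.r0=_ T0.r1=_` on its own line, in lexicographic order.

outcome vector order: (T0.r0,T0.r1)
|SC outcomes| = 6

T0.r0=0 T0.r1=0
T0.r0=0 T0.r1=1
T0.r0=0 T0.r1=2
T0.r0=1 T0.r1=1
T0.r0=1 T0.r1=2
T0.r0=2 T0.r1=2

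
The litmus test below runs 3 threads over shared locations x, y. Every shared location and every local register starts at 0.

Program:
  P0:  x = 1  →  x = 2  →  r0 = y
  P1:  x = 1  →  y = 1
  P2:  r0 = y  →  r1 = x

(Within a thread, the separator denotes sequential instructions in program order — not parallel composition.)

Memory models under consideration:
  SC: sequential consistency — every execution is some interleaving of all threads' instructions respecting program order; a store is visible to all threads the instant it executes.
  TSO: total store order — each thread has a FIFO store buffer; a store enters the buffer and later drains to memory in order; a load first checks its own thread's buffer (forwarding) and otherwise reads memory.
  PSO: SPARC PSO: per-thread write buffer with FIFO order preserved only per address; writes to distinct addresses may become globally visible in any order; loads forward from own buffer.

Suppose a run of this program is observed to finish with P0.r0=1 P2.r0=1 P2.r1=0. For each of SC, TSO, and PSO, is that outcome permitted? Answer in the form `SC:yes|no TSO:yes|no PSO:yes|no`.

outcome vector order: (P0.r0,P2.r0,P2.r1)
[SC] allowed = {<0 0 0>; <0 0 1>; <0 0 2>; <0 1 1>; <0 1 2>; <1 0 0>; <1 0 1>; <1 0 2>; <1 1 1>; <1 1 2>}
[TSO] allowed = {<0 0 0>; <0 0 1>; <0 0 2>; <0 1 1>; <0 1 2>; <1 0 0>; <1 0 1>; <1 0 2>; <1 1 1>; <1 1 2>}
[PSO] allowed = {<0 0 0>; <0 0 1>; <0 0 2>; <0 1 0>; <0 1 1>; <0 1 2>; <1 0 0>; <1 0 1>; <1 0 2>; <1 1 0>; <1 1 1>; <1 1 2>}
target <1 1 0> ∈ {PSO}

SC:no TSO:no PSO:yes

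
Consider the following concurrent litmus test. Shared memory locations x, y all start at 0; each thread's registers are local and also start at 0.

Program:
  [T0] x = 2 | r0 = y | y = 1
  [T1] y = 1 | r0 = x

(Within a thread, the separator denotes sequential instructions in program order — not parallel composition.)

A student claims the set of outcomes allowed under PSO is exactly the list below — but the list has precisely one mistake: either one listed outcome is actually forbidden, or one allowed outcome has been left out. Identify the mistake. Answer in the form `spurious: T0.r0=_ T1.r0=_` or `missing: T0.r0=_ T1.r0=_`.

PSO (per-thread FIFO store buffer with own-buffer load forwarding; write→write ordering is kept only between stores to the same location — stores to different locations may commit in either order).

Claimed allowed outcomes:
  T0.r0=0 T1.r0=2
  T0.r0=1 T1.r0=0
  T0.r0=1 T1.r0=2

missing: T0.r0=0 T1.r0=0

outcome vector order: (T0.r0,T1.r0)
PSO: 4 outcomes — {(0,0); (0,2); (1,0); (1,2)}
PSO∖claimed = {(0,0)}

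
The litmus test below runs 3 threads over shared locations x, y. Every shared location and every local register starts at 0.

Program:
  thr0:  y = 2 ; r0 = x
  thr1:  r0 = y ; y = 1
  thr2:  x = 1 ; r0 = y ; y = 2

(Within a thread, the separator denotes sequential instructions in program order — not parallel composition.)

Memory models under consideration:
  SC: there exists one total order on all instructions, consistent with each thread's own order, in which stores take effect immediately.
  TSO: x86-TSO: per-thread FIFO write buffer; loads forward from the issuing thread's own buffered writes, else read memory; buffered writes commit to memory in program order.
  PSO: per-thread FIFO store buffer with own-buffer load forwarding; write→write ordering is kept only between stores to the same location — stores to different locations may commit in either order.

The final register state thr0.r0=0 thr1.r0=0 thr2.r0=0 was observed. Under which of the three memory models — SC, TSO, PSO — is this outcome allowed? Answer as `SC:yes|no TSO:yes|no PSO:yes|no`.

outcome vector order: (thr0.r0,thr1.r0,thr2.r0)
under SC → 001 002 021 022 100 101 102 120 121 122
under TSO → 000 001 002 020 021 022 100 101 102 120 121 122
under PSO → 000 001 002 020 021 022 100 101 102 120 121 122
target 000 ∈ {TSO,PSO}

SC:no TSO:yes PSO:yes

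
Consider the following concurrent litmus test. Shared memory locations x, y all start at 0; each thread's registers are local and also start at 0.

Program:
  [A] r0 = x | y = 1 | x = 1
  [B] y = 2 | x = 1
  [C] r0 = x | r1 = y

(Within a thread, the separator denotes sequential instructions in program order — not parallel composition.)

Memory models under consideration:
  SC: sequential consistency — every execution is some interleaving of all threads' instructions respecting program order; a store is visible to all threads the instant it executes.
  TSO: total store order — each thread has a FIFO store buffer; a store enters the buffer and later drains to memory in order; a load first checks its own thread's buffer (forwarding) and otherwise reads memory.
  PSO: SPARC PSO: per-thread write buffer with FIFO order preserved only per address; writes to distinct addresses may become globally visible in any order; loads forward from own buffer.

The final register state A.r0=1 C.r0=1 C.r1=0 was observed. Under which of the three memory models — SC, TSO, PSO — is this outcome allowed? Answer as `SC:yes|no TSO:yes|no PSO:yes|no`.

SC:no TSO:no PSO:yes

outcome vector order: (A.r0,C.r0,C.r1)
SC (10): 0/0/0; 0/0/1; 0/0/2; 0/1/1; 0/1/2; 1/0/0; 1/0/1; 1/0/2; 1/1/1; 1/1/2
TSO (10): 0/0/0; 0/0/1; 0/0/2; 0/1/1; 0/1/2; 1/0/0; 1/0/1; 1/0/2; 1/1/1; 1/1/2
PSO (12): 0/0/0; 0/0/1; 0/0/2; 0/1/0; 0/1/1; 0/1/2; 1/0/0; 1/0/1; 1/0/2; 1/1/0; 1/1/1; 1/1/2
target 1/1/0 ∈ {PSO}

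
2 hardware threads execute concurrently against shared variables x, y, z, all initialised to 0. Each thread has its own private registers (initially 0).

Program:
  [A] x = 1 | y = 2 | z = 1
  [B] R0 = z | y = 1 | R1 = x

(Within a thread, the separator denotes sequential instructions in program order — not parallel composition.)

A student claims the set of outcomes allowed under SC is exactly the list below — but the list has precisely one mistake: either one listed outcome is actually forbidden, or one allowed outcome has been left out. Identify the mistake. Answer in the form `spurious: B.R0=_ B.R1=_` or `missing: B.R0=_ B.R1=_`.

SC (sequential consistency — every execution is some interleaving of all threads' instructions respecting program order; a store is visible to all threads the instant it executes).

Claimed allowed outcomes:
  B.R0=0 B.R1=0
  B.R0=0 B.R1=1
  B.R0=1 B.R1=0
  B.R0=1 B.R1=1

outcome vector order: (B.R0,B.R1)
[SC] allowed = {0/0, 0/1, 1/1}
claimed∖SC = {1/0}

spurious: B.R0=1 B.R1=0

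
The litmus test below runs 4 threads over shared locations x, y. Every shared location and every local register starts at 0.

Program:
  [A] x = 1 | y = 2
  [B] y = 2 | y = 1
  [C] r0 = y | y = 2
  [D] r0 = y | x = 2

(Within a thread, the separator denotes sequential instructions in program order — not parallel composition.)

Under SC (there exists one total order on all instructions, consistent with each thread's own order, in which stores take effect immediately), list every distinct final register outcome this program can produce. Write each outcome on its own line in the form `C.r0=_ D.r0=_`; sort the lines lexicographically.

outcome vector order: (C.r0,D.r0)
|SC outcomes| = 9

C.r0=0 D.r0=0
C.r0=0 D.r0=1
C.r0=0 D.r0=2
C.r0=1 D.r0=0
C.r0=1 D.r0=1
C.r0=1 D.r0=2
C.r0=2 D.r0=0
C.r0=2 D.r0=1
C.r0=2 D.r0=2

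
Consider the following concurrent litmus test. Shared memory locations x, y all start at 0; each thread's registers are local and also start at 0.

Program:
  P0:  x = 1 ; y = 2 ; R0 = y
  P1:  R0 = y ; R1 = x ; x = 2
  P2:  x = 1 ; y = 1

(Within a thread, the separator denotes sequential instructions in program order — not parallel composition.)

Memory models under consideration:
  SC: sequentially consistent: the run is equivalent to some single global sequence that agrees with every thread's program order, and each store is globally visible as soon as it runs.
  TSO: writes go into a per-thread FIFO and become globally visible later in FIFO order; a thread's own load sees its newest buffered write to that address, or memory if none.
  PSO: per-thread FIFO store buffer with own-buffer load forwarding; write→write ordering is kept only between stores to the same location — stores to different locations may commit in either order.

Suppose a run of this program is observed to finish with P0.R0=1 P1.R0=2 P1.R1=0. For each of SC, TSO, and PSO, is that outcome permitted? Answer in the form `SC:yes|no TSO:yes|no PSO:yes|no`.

SC:no TSO:no PSO:yes

outcome vector order: (P0.R0,P1.R0,P1.R1)
[SC] allowed = {<1 0 0> <1 0 1> <1 1 1> <1 2 1> <2 0 0> <2 0 1> <2 1 1> <2 2 1>}
[TSO] allowed = {<1 0 0> <1 0 1> <1 1 1> <1 2 1> <2 0 0> <2 0 1> <2 1 1> <2 2 1>}
[PSO] allowed = {<1 0 0> <1 0 1> <1 1 0> <1 1 1> <1 2 0> <1 2 1> <2 0 0> <2 0 1> <2 1 0> <2 1 1> <2 2 0> <2 2 1>}
target <1 2 0> ∈ {PSO}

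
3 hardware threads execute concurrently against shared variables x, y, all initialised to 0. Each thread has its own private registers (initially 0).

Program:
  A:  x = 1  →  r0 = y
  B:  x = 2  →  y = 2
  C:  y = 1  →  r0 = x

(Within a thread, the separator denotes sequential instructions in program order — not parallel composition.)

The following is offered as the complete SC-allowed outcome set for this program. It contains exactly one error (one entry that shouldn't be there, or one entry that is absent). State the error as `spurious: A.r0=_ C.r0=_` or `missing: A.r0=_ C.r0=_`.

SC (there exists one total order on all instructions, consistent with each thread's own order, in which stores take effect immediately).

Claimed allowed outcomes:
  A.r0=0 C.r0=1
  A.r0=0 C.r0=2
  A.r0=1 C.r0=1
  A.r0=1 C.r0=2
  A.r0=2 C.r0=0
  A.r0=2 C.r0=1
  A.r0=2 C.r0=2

outcome vector order: (A.r0,C.r0)
under SC → 0/1, 0/2, 1/0, 1/1, 1/2, 2/0, 2/1, 2/2
SC∖claimed = {1/0}

missing: A.r0=1 C.r0=0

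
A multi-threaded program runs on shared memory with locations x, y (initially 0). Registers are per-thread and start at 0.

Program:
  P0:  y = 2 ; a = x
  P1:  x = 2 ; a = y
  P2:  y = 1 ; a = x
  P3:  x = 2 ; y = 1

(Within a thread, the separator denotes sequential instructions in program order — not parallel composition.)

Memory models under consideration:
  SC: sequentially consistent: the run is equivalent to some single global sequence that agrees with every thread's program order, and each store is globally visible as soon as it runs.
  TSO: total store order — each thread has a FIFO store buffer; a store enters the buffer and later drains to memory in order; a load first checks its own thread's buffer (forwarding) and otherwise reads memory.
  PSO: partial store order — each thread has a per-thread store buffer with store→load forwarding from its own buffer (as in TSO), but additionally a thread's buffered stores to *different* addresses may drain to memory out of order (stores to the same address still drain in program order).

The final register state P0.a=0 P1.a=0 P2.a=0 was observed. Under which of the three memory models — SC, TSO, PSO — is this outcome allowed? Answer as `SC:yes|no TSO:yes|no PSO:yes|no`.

outcome vector order: (P0.a,P1.a,P2.a)
[SC] allowed = {010, 012, 020, 022, 202, 210, 212, 220, 222}
[TSO] allowed = {000, 002, 010, 012, 020, 022, 200, 202, 210, 212, 220, 222}
[PSO] allowed = {000, 002, 010, 012, 020, 022, 200, 202, 210, 212, 220, 222}
target 000 ∈ {TSO,PSO}

SC:no TSO:yes PSO:yes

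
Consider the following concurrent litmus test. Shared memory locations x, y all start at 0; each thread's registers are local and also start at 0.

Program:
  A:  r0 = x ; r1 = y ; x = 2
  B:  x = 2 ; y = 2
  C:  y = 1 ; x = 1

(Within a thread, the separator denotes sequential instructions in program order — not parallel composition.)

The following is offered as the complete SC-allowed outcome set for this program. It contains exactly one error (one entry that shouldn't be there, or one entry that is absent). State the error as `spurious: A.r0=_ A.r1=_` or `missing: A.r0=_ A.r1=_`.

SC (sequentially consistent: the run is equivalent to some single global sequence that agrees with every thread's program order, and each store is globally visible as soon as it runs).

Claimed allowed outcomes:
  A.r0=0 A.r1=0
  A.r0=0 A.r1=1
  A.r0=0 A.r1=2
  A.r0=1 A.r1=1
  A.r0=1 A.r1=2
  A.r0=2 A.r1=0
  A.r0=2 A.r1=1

outcome vector order: (A.r0,A.r1)
SC: 8 outcomes — {<0 0>, <0 1>, <0 2>, <1 1>, <1 2>, <2 0>, <2 1>, <2 2>}
SC∖claimed = {<2 2>}

missing: A.r0=2 A.r1=2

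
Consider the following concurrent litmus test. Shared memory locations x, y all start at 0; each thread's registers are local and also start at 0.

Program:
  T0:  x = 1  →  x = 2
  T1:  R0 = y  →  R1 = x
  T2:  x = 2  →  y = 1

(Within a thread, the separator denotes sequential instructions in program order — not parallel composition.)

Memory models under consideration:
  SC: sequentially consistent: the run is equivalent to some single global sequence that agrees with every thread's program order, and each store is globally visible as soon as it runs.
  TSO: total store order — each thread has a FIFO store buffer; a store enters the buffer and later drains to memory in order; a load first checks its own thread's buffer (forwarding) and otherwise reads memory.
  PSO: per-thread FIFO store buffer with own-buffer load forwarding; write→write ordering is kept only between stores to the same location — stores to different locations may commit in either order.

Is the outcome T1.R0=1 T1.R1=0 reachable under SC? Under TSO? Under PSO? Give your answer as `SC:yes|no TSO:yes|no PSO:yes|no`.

SC:no TSO:no PSO:yes

outcome vector order: (T1.R0,T1.R1)
[SC] allowed = {00; 01; 02; 11; 12}
[TSO] allowed = {00; 01; 02; 11; 12}
[PSO] allowed = {00; 01; 02; 10; 11; 12}
target 10 ∈ {PSO}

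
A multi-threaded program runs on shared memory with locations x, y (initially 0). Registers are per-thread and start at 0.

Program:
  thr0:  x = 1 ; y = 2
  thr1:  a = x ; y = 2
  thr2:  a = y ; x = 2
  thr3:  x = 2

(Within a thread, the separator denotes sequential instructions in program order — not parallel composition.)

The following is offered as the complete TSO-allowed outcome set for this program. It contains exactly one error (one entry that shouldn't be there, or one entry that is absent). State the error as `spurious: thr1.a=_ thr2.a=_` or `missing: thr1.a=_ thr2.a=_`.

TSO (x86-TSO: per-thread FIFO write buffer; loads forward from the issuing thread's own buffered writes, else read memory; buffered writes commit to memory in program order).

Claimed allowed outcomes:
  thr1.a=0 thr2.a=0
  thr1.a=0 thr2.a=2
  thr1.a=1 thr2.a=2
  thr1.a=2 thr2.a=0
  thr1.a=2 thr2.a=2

missing: thr1.a=1 thr2.a=0

outcome vector order: (thr1.a,thr2.a)
under TSO → 0/0, 0/2, 1/0, 1/2, 2/0, 2/2
TSO∖claimed = {1/0}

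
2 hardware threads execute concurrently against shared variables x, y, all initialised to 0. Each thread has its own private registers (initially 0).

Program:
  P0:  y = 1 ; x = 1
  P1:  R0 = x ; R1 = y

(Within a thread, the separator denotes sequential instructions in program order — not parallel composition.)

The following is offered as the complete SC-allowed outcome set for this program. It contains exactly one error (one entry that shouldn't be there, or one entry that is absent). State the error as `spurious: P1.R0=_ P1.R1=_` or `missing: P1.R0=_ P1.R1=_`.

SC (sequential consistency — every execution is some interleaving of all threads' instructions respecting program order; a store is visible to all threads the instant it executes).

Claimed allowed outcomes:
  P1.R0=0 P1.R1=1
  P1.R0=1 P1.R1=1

outcome vector order: (P1.R0,P1.R1)
under SC → 0/0 0/1 1/1
SC∖claimed = {0/0}

missing: P1.R0=0 P1.R1=0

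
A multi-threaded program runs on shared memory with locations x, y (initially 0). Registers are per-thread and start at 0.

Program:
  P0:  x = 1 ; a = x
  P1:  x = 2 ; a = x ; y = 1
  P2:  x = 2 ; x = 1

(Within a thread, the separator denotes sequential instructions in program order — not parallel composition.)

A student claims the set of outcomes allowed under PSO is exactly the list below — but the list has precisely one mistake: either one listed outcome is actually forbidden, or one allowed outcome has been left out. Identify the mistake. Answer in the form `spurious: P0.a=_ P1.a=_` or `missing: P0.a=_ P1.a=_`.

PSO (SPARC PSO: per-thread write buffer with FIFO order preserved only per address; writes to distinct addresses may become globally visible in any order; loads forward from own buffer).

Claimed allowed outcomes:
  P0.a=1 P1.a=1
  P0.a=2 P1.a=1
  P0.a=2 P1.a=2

missing: P0.a=1 P1.a=2

outcome vector order: (P0.a,P1.a)
[PSO] allowed = {<1 1>, <1 2>, <2 1>, <2 2>}
PSO∖claimed = {<1 2>}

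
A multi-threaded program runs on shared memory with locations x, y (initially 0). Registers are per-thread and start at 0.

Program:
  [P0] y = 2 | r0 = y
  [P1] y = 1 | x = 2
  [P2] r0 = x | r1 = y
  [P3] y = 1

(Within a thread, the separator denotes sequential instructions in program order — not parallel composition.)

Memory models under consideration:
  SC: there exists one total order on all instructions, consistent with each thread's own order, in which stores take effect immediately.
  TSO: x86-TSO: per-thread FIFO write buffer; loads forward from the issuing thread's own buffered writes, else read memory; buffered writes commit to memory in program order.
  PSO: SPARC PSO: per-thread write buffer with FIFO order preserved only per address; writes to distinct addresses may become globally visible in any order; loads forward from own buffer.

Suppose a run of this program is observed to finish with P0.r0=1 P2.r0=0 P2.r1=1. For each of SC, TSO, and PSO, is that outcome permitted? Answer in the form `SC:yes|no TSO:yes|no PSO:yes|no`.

SC:yes TSO:yes PSO:yes

outcome vector order: (P0.r0,P2.r0,P2.r1)
SC (10): 100; 101; 102; 121; 122; 200; 201; 202; 221; 222
TSO (10): 100; 101; 102; 121; 122; 200; 201; 202; 221; 222
PSO (12): 100; 101; 102; 120; 121; 122; 200; 201; 202; 220; 221; 222
target 101 ∈ {SC,TSO,PSO}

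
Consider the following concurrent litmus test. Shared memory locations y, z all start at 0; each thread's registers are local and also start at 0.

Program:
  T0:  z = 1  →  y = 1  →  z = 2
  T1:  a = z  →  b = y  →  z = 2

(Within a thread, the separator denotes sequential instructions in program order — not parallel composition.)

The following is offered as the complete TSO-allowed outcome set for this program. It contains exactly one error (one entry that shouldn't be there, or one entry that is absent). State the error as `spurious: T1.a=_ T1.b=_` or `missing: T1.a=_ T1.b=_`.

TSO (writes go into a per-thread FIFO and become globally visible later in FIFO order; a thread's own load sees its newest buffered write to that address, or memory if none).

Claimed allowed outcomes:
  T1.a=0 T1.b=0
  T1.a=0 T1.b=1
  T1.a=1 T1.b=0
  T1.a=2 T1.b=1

outcome vector order: (T1.a,T1.b)
TSO (5): <0 0> <0 1> <1 0> <1 1> <2 1>
TSO∖claimed = {<1 1>}

missing: T1.a=1 T1.b=1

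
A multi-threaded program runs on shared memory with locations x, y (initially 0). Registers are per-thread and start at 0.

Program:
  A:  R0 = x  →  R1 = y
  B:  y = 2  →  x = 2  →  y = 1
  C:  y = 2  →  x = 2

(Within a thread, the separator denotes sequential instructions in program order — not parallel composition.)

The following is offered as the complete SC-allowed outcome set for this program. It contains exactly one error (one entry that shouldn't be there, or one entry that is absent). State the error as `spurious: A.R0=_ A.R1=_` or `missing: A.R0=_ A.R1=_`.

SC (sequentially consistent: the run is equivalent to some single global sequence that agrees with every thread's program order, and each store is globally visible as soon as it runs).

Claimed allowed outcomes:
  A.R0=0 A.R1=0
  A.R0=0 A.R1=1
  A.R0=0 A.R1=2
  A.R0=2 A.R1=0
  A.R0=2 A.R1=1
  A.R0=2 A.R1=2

outcome vector order: (A.R0,A.R1)
SC: 5 outcomes — {<0 0>; <0 1>; <0 2>; <2 1>; <2 2>}
claimed∖SC = {<2 0>}

spurious: A.R0=2 A.R1=0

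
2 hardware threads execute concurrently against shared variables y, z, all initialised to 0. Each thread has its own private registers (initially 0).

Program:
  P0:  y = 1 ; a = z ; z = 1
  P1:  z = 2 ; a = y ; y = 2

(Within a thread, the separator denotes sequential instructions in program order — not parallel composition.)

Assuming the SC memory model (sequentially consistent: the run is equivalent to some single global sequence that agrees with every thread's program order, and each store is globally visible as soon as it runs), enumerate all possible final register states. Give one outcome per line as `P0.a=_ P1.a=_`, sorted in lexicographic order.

P0.a=0 P1.a=1
P0.a=2 P1.a=0
P0.a=2 P1.a=1

outcome vector order: (P0.a,P1.a)
|SC outcomes| = 3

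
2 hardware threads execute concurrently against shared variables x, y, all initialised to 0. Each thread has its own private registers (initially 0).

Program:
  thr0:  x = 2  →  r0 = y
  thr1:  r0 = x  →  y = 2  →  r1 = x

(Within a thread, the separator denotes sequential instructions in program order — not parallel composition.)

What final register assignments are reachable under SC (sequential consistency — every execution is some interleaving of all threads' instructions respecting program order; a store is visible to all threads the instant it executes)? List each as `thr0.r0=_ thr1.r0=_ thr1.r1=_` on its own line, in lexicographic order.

thr0.r0=0 thr1.r0=0 thr1.r1=2
thr0.r0=0 thr1.r0=2 thr1.r1=2
thr0.r0=2 thr1.r0=0 thr1.r1=0
thr0.r0=2 thr1.r0=0 thr1.r1=2
thr0.r0=2 thr1.r0=2 thr1.r1=2

outcome vector order: (thr0.r0,thr1.r0,thr1.r1)
|SC outcomes| = 5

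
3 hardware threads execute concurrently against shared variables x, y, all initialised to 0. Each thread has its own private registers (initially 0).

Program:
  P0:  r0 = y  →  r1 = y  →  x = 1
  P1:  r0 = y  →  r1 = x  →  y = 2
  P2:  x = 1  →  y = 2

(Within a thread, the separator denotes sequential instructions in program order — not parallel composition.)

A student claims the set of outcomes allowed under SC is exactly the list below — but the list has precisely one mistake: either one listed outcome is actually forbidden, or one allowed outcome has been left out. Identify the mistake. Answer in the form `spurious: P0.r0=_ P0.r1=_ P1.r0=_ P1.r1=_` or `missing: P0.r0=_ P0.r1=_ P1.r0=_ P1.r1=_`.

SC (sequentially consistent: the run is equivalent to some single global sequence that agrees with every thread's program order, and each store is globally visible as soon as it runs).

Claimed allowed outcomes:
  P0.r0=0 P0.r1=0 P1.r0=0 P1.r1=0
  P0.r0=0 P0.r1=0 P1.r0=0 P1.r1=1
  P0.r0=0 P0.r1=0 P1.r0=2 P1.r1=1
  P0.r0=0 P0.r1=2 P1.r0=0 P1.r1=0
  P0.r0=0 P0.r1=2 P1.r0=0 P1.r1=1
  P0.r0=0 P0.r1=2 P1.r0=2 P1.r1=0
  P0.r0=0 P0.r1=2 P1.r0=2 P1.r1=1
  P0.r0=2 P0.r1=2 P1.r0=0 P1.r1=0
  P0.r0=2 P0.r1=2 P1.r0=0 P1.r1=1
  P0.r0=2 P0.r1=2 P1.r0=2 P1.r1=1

spurious: P0.r0=0 P0.r1=2 P1.r0=2 P1.r1=0

outcome vector order: (P0.r0,P0.r1,P1.r0,P1.r1)
SC: 9 outcomes — {(0,0,0,0), (0,0,0,1), (0,0,2,1), (0,2,0,0), (0,2,0,1), (0,2,2,1), (2,2,0,0), (2,2,0,1), (2,2,2,1)}
claimed∖SC = {(0,2,2,0)}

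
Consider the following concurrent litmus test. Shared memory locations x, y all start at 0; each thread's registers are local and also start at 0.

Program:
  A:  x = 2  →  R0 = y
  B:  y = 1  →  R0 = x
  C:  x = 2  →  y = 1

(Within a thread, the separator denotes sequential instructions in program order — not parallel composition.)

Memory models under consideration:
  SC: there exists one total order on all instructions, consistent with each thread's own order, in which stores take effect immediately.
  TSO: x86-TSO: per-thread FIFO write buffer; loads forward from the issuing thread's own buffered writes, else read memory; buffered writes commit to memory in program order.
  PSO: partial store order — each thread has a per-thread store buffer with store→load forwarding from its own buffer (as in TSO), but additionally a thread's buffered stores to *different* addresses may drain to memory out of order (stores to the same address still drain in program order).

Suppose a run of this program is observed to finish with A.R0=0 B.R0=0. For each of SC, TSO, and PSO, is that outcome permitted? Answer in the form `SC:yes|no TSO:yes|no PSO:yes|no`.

outcome vector order: (A.R0,B.R0)
under SC → 0/2; 1/0; 1/2
under TSO → 0/0; 0/2; 1/0; 1/2
under PSO → 0/0; 0/2; 1/0; 1/2
target 0/0 ∈ {TSO,PSO}

SC:no TSO:yes PSO:yes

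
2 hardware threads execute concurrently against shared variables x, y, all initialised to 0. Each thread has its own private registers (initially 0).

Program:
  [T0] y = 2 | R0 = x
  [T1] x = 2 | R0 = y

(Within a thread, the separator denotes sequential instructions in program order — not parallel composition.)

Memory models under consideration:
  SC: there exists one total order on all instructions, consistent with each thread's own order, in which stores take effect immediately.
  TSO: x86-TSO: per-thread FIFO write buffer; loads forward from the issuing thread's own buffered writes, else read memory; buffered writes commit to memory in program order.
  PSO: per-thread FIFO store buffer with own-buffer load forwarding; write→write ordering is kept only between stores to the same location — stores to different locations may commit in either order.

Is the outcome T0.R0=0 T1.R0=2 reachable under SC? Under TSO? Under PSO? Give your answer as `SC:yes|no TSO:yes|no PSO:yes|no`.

outcome vector order: (T0.R0,T1.R0)
[SC] allowed = {02 20 22}
[TSO] allowed = {00 02 20 22}
[PSO] allowed = {00 02 20 22}
target 02 ∈ {SC,TSO,PSO}

SC:yes TSO:yes PSO:yes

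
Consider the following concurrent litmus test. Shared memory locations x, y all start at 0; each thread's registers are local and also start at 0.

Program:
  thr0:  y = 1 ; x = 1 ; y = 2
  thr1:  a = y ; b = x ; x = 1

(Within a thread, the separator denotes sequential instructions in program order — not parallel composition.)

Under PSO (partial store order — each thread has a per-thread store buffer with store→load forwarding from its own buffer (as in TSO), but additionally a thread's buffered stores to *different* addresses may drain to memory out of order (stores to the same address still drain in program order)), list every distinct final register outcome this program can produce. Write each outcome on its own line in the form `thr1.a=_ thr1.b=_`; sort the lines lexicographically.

thr1.a=0 thr1.b=0
thr1.a=0 thr1.b=1
thr1.a=1 thr1.b=0
thr1.a=1 thr1.b=1
thr1.a=2 thr1.b=0
thr1.a=2 thr1.b=1

outcome vector order: (thr1.a,thr1.b)
|PSO outcomes| = 6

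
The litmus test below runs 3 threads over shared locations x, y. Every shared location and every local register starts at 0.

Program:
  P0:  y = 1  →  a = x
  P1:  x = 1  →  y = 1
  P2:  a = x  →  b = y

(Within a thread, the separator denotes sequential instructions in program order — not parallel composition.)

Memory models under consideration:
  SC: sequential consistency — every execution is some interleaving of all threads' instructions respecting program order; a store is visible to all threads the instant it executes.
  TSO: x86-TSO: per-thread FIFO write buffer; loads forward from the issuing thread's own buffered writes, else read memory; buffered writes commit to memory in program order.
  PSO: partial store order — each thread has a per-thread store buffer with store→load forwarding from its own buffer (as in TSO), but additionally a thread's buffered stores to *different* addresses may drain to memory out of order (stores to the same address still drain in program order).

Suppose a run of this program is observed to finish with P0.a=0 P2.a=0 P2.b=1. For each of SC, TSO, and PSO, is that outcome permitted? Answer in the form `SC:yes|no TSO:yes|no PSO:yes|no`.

outcome vector order: (P0.a,P2.a,P2.b)
under SC → 0/0/0, 0/0/1, 0/1/1, 1/0/0, 1/0/1, 1/1/0, 1/1/1
under TSO → 0/0/0, 0/0/1, 0/1/0, 0/1/1, 1/0/0, 1/0/1, 1/1/0, 1/1/1
under PSO → 0/0/0, 0/0/1, 0/1/0, 0/1/1, 1/0/0, 1/0/1, 1/1/0, 1/1/1
target 0/0/1 ∈ {SC,TSO,PSO}

SC:yes TSO:yes PSO:yes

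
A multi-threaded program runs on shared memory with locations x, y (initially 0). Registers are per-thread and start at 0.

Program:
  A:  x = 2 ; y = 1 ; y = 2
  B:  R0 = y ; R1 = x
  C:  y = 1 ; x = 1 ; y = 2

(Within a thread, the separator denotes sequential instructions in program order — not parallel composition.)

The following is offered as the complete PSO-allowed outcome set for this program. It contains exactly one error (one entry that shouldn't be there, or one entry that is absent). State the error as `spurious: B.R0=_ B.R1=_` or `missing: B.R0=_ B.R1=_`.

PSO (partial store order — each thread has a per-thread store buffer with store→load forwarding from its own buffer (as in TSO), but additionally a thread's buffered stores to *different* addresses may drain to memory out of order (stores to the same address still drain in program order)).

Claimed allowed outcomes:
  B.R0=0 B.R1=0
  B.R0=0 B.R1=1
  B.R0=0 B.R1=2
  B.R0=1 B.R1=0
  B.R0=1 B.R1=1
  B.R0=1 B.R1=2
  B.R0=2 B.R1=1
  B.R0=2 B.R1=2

missing: B.R0=2 B.R1=0

outcome vector order: (B.R0,B.R1)
PSO: 9 outcomes — {0/0; 0/1; 0/2; 1/0; 1/1; 1/2; 2/0; 2/1; 2/2}
PSO∖claimed = {2/0}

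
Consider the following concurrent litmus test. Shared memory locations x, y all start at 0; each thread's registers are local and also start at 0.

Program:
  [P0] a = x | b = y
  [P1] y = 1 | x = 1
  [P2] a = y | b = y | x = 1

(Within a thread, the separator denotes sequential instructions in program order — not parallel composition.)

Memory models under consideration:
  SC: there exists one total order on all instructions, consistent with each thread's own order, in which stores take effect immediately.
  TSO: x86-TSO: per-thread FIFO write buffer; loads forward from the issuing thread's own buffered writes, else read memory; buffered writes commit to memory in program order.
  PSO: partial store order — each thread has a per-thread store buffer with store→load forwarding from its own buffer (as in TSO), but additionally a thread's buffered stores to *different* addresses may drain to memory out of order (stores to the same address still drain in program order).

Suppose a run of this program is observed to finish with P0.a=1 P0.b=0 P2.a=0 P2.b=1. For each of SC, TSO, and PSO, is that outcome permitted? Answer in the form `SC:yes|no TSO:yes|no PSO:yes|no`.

SC:no TSO:no PSO:yes

outcome vector order: (P0.a,P0.b,P2.a,P2.b)
[SC] allowed = {0000 0001 0011 0100 0101 0111 1000 1100 1101 1111}
[TSO] allowed = {0000 0001 0011 0100 0101 0111 1000 1100 1101 1111}
[PSO] allowed = {0000 0001 0011 0100 0101 0111 1000 1001 1011 1100 1101 1111}
target 1001 ∈ {PSO}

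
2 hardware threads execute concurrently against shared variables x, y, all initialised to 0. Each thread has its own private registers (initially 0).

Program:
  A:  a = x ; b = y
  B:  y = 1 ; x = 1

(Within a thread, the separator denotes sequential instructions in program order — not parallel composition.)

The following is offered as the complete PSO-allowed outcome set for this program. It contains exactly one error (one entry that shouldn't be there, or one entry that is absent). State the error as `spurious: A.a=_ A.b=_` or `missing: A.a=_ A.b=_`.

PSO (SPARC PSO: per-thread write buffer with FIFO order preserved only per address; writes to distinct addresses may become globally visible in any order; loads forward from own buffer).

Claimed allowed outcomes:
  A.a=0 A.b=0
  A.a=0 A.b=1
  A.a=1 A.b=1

outcome vector order: (A.a,A.b)
[PSO] allowed = {(0,0); (0,1); (1,0); (1,1)}
PSO∖claimed = {(1,0)}

missing: A.a=1 A.b=0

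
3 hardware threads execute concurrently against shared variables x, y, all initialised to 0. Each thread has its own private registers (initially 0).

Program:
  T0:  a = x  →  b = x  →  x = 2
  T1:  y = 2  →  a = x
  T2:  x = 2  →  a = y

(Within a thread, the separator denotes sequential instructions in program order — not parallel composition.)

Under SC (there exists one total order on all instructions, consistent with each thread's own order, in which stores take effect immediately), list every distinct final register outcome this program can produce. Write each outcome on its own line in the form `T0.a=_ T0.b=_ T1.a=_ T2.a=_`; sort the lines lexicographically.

T0.a=0 T0.b=0 T1.a=0 T2.a=2
T0.a=0 T0.b=0 T1.a=2 T2.a=0
T0.a=0 T0.b=0 T1.a=2 T2.a=2
T0.a=0 T0.b=2 T1.a=0 T2.a=2
T0.a=0 T0.b=2 T1.a=2 T2.a=0
T0.a=0 T0.b=2 T1.a=2 T2.a=2
T0.a=2 T0.b=2 T1.a=0 T2.a=2
T0.a=2 T0.b=2 T1.a=2 T2.a=0
T0.a=2 T0.b=2 T1.a=2 T2.a=2

outcome vector order: (T0.a,T0.b,T1.a,T2.a)
|SC outcomes| = 9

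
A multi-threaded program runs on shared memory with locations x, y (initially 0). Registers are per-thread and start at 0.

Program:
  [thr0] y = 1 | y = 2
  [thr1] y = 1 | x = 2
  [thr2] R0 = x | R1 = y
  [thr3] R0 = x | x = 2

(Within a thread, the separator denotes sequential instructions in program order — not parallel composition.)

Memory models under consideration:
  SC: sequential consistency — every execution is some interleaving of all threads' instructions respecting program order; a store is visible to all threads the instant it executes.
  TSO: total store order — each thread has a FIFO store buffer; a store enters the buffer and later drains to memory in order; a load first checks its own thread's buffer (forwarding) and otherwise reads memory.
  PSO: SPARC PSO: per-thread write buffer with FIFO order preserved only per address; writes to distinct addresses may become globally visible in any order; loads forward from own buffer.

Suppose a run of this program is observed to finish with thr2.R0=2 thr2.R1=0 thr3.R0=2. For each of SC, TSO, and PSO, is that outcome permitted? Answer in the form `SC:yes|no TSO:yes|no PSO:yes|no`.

SC:no TSO:no PSO:yes

outcome vector order: (thr2.R0,thr2.R1,thr3.R0)
SC (11): <0 0 0>, <0 0 2>, <0 1 0>, <0 1 2>, <0 2 0>, <0 2 2>, <2 0 0>, <2 1 0>, <2 1 2>, <2 2 0>, <2 2 2>
TSO (11): <0 0 0>, <0 0 2>, <0 1 0>, <0 1 2>, <0 2 0>, <0 2 2>, <2 0 0>, <2 1 0>, <2 1 2>, <2 2 0>, <2 2 2>
PSO (12): <0 0 0>, <0 0 2>, <0 1 0>, <0 1 2>, <0 2 0>, <0 2 2>, <2 0 0>, <2 0 2>, <2 1 0>, <2 1 2>, <2 2 0>, <2 2 2>
target <2 0 2> ∈ {PSO}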